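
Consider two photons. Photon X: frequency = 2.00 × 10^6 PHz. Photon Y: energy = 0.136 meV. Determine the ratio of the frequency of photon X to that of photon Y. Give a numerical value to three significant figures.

6.08 × 10^10

f_X = 2.000 × 10^21 Hz (from frequency = 2.00 × 10^6 PHz, via f given directly).
f_Y = 3.288 × 10^10 Hz (from energy = 0.136 meV, via f = E/h).
Ratio = 2.000 × 10^21 / 3.288 × 10^10 = 6.08 × 10^10.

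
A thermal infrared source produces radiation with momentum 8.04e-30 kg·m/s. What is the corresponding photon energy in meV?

For a photon E = pc, so E = 2.410e-21 J.
Converting to meV: E = 15.04 meV ≈ 15.0 meV.

15.0 meV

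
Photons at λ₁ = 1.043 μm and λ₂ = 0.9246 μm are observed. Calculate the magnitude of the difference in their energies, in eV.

Using E = hc/λ: E₁ = 1.9046 × 10^-19 J, E₂ = 2.1484 × 10^-19 J.
|ΔE| = |1.9046 × 10^-19 − 2.1484 × 10^-19| = 2.44 × 10^-20 J = 0.152 eV.

0.152 eV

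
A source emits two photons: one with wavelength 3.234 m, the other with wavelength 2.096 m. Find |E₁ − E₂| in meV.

2.08 × 10^-4 meV

Using E = hc/λ: E₁ = 6.1424 × 10^-26 J, E₂ = 9.4773 × 10^-26 J.
|ΔE| = |6.1424 × 10^-26 − 9.4773 × 10^-26| = 3.33 × 10^-26 J = 2.08 × 10^-4 meV.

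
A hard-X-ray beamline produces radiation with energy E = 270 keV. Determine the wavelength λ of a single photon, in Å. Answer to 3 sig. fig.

Take h = 6.62607015 × 10^-34 J·s, c = 2.99792458 × 10^8 m/s, 1 eV = 1.602176634 × 10^-19 J.
Convert to SI: E = 270 keV = 4.3259 × 10^-14 J.
Apply λ = hc/E: λ = 4.592 × 10^-12 m.
Converting to Å: λ = 0.04592 Å ≈ 0.0459 Å.

0.0459 Å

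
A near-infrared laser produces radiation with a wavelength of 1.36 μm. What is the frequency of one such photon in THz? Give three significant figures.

(c = 2.99792458 × 10^8 m/s.)
Convert to SI: λ = 1.36 μm = 1.36 × 10^-6 m.
For a photon f = c/λ, so f = 2.204 × 10^14 Hz.
Converting to THz: f = 220.4 THz ≈ 220 THz.

220 THz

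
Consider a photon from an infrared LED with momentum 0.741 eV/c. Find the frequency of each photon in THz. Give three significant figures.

179 THz

Use h = 6.62607015e-34 J·s, c = 2.99792458e8 m/s, 1 eV = 1.602176634e-19 J.
In SI units: p = 0.741 eV/c = 3.9601e-28 kg·m/s.
For a photon f = pc/h, so f = 1.792e14 Hz.
Converting to THz: f = 179.2 THz ≈ 179 THz.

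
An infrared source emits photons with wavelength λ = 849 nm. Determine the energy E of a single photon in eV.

Use h = 6.62607015e-34 J·s, c = 2.99792458e8 m/s, 1 eV = 1.602176634e-19 J.
In SI units: λ = 849 nm = 8.49e-7 m.
Since E = hc/λ for a photon, E = 2.340e-19 J.
Converting to eV: E = 1.460 eV ≈ 1.46 eV.

1.46 eV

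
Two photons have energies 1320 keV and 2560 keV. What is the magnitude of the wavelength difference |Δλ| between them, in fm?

455 fm

Using λ = hc/E: λ₁ = 9.393e-13 m, λ₂ = 4.843e-13 m.
|Δλ| = |9.393e-13 − 4.843e-13| = 4.55e-13 m = 455 fm.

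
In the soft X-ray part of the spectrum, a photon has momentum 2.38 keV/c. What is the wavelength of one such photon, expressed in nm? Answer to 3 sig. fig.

(h = 6.62607015 × 10^-34 J·s, c = 2.99792458 × 10^8 m/s, 1 eV = 1.602176634 × 10^-19 J.)
In SI units: p = 2.38 keV/c = 1.2719 × 10^-24 kg·m/s.
Apply λ = h/p: λ = 5.209 × 10^-10 m.
Converting to nm: λ = 0.5209 nm ≈ 0.521 nm.

0.521 nm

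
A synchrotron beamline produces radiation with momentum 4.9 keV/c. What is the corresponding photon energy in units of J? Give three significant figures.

In SI units: p = 4.9 keV/c = 2.6187·10^-24 kg·m/s.
Apply E = pc: E = 7.851·10^-16 J.
So E ≈ 7.85·10^-16 J.

7.85·10^-16 J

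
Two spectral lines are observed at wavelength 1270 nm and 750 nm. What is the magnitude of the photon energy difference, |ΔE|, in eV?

0.677 eV

Using E = hc/λ: E₁ = 1.564e-19 J, E₂ = 2.649e-19 J.
|ΔE| = |1.564e-19 − 2.649e-19| = 1.08e-19 J = 0.677 eV.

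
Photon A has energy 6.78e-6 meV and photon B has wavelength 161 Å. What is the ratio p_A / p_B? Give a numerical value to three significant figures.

8.80e-11

p_A = 3.623e-36 kg·m/s (from energy = 6.78e-6 meV, via p = E/c).
p_B = 4.116e-26 kg·m/s (from wavelength = 161 Å, via p = h/λ).
Ratio = 3.623e-36 / 4.116e-26 = 8.80e-11.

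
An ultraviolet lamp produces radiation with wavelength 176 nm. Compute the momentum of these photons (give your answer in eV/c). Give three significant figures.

7.04 eV/c

In SI units: λ = 176 nm = 1.76·10^-7 m.
Apply p = h/λ: p = 3.765·10^-27 kg·m/s.
Converting to eV/c: p = 7.045 eV/c ≈ 7.04 eV/c.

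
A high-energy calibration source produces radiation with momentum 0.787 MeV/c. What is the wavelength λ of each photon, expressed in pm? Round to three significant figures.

1.58 pm

Convert to SI: p = 0.787 MeV/c = 4.2060e-22 kg·m/s.
For a photon λ = h/p, so λ = 1.575e-12 m.
Converting to pm: λ = 1.575 pm ≈ 1.58 pm.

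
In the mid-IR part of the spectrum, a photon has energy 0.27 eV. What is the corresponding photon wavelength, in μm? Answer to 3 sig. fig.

4.59 μm

In SI units: E = 0.27 eV = 4.3259e-20 J.
Apply λ = hc/E: λ = 4.592e-6 m.
Converting to μm: λ = 4.592 μm ≈ 4.59 μm.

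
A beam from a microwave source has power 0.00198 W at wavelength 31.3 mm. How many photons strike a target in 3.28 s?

Total energy: E_total = P·t = 0.00198 × 3.28 = 0.006494 J.
Per-photon energy: E = 6.346 × 10^-24 J.
N = E_total / E_photon = 1.02 × 10^21.

1.02 × 10^21 photons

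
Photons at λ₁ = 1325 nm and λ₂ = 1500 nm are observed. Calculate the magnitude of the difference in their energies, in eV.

0.109 eV

Using E = hc/λ: E₁ = 1.4992·10^-19 J, E₂ = 1.3243·10^-19 J.
|ΔE| = |1.4992·10^-19 − 1.3243·10^-19| = 1.75·10^-20 J = 0.109 eV.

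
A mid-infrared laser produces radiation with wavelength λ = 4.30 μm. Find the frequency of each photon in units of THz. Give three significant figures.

(c = 2.99792458e8 m/s.)
First convert: λ = 4.30 μm = 4.30e-6 m.
Apply f = c/λ: f = 6.972e13 Hz.
Converting to THz: f = 69.72 THz ≈ 69.7 THz.

69.7 THz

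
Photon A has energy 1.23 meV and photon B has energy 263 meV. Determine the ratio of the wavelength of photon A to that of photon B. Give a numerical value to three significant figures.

214

λ_A = 0.001008 m (from energy = 1.23 meV, via λ = hc/E).
λ_B = 4.714e-6 m (from energy = 263 meV, via λ = hc/E).
Ratio = 0.001008 / 4.714e-6 = 214.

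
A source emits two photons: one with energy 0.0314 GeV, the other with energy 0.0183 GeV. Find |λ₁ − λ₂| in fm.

Using λ = hc/E: λ₁ = 3.949 × 10^-14 m, λ₂ = 6.775 × 10^-14 m.
|Δλ| = |3.949 × 10^-14 − 6.775 × 10^-14| = 2.83 × 10^-14 m = 28.3 fm.

28.3 fm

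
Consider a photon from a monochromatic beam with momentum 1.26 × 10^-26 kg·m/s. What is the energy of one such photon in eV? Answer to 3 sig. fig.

23.6 eV

Since E = pc for a photon, E = 3.777 × 10^-18 J.
Converting to eV: E = 23.58 eV ≈ 23.6 eV.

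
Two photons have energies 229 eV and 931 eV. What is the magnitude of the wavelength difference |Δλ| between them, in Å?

40.8 Å

Using λ = hc/E: λ₁ = 5.414·10^-9 m, λ₂ = 1.332·10^-9 m.
|Δλ| = |5.414·10^-9 − 1.332·10^-9| = 4.08·10^-9 m = 40.8 Å.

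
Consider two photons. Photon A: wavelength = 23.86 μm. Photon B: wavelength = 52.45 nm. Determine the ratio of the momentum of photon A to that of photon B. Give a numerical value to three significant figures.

2.20 × 10^-3

p_A = 2.777 × 10^-29 kg·m/s (from wavelength = 23.86 μm, via p = h/λ).
p_B = 1.263 × 10^-26 kg·m/s (from wavelength = 52.45 nm, via p = h/λ).
Ratio = 2.777 × 10^-29 / 1.263 × 10^-26 = 2.20 × 10^-3.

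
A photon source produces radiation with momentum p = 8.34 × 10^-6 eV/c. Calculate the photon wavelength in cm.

14.9 cm

First convert: p = 8.34 × 10^-6 eV/c = 4.4571 × 10^-33 kg·m/s.
The photon relation is λ = h/p, giving λ = 0.1487 m.
Converting to cm: λ = 14.87 cm ≈ 14.9 cm.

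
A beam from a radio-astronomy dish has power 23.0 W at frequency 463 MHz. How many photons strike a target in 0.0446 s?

Total energy: E_total = P·t = 23.0 × 0.0446 = 1.026 J.
Per-photon energy: E = 3.068e-25 J.
N = E_total / E_photon = 3.34e24.

3.34e24 photons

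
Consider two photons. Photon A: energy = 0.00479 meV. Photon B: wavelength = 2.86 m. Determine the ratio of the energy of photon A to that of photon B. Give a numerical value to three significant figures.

11.0

E_A = 7.674e-25 J (from energy = 0.00479 meV, via E given directly).
E_B = 6.946e-26 J (from wavelength = 2.86 m, via E = hc/λ).
Ratio = 7.674e-25 / 6.946e-26 = 11.0.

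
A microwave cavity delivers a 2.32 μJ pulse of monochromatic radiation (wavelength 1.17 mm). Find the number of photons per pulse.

Per-photon energy: E = 1.698 × 10^-22 J (from wavelength = 1.17 mm).
N = E_total / E_photon = 2.32 × 10^-6 J / 1.698 × 10^-22 J = 1.37 × 10^16.

1.37 × 10^16 photons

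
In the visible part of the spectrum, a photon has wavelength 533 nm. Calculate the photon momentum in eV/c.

Use h = 6.62607015e-34 J·s, c = 2.99792458e8 m/s, 1 eV = 1.602176634e-19 J.
First convert: λ = 533 nm = 5.33e-7 m.
The photon relation is p = h/λ, giving p = 1.243e-27 kg·m/s.
Converting to eV/c: p = 2.326 eV/c ≈ 2.33 eV/c.

2.33 eV/c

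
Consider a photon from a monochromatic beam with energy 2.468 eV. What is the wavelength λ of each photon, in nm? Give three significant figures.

Convert to SI: E = 2.468 eV = 3.9542e-19 J.
Since λ = hc/E for a photon, λ = 5.024e-7 m.
Converting to nm: λ = 502.4 nm ≈ 502 nm.

502 nm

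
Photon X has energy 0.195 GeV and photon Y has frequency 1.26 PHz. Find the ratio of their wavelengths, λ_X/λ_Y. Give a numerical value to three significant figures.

λ_X = 6.358·10^-15 m (from energy = 0.195 GeV, via λ = hc/E).
λ_Y = 2.379·10^-7 m (from frequency = 1.26 PHz, via λ = c/f).
Ratio = 6.358·10^-15 / 2.379·10^-7 = 2.67·10^-8.

2.67·10^-8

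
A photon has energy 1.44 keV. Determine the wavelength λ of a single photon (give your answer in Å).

8.61 Å

First convert: E = 1.44 keV = 2.3071e-16 J.
For a photon λ = hc/E, so λ = 8.610e-10 m.
Converting to Å: λ = 8.610 Å ≈ 8.61 Å.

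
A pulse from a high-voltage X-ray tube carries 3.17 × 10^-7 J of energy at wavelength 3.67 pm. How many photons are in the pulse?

5.86 × 10^6 photons

Per-photon energy: E = 5.413 × 10^-14 J (from wavelength = 3.67 pm).
N = E_total / E_photon = 3.17 × 10^-7 J / 5.413 × 10^-14 J = 5.86 × 10^6.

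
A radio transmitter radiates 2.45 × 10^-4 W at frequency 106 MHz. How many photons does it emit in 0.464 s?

Total energy: E_total = P·t = 2.45 × 10^-4 × 0.464 = 1.137 × 10^-4 J.
Per-photon energy: E = 7.024 × 10^-26 J.
N = E_total / E_photon = 1.62 × 10^21.

1.62 × 10^21 photons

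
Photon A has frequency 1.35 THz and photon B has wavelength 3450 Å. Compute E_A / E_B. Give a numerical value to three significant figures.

E_A = 8.945e-22 J (from frequency = 1.35 THz, via E = hf).
E_B = 5.758e-19 J (from wavelength = 3450 Å, via E = hc/λ).
Ratio = 8.945e-22 / 5.758e-19 = 1.55e-3.

1.55e-3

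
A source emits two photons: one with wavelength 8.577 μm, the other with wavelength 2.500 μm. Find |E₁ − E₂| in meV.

351 meV

Using E = hc/λ: E₁ = 2.3160 × 10^-20 J, E₂ = 7.9458 × 10^-20 J.
|ΔE| = |2.3160 × 10^-20 − 7.9458 × 10^-20| = 5.63 × 10^-20 J = 351 meV.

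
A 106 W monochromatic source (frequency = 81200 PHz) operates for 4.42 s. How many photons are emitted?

Total energy: E_total = P·t = 106 × 4.42 = 468.5 J.
Per-photon energy: E = 5.380·10^-14 J.
N = E_total / E_photon = 8.71·10^15.

8.71·10^15 photons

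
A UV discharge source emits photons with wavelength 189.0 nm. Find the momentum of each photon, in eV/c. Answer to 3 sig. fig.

6.56 eV/c

First convert: λ = 189.0 nm = 1.890 × 10^-7 m.
Apply p = h/λ: p = 3.506 × 10^-27 kg·m/s.
Converting to eV/c: p = 6.560 eV/c ≈ 6.56 eV/c.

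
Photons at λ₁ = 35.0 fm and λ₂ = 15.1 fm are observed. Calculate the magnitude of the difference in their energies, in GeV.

0.0467 GeV

Using E = hc/λ: E₁ = 5.676 × 10^-12 J, E₂ = 1.316 × 10^-11 J.
|ΔE| = |5.676 × 10^-12 − 1.316 × 10^-11| = 7.48 × 10^-12 J = 0.0467 GeV.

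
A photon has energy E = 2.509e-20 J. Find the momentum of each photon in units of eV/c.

Apply p = E/c: p = 8.369e-29 kg·m/s.
Converting to eV/c: p = 0.1566 eV/c ≈ 0.157 eV/c.

0.157 eV/c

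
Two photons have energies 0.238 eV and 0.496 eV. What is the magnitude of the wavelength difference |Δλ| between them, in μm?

2.71 μm

Using λ = hc/E: λ₁ = 5.209 × 10^-6 m, λ₂ = 2.500 × 10^-6 m.
|Δλ| = |5.209 × 10^-6 − 2.500 × 10^-6| = 2.71 × 10^-6 m = 2.71 μm.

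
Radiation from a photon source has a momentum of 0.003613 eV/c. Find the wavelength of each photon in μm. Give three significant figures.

343 μm

(h = 6.62607015e-34 J·s, c = 2.99792458e8 m/s, 1 eV = 1.602176634e-19 J.)
Convert to SI: p = 0.003613 eV/c = 1.9309e-30 kg·m/s.
For a photon λ = h/p, so λ = 3.432e-4 m.
Converting to μm: λ = 343.2 μm ≈ 343 μm.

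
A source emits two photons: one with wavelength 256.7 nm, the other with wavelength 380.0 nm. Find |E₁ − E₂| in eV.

1.57 eV

Using E = hc/λ: E₁ = 7.7384e-19 J, E₂ = 5.2275e-19 J.
|ΔE| = |7.7384e-19 − 5.2275e-19| = 2.51e-19 J = 1.57 eV.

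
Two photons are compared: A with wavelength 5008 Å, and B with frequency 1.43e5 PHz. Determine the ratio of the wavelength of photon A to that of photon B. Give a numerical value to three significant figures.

λ_A = 5.008e-7 m (from wavelength = 5008 Å, via λ given directly).
λ_B = 2.096e-12 m (from frequency = 1.43e5 PHz, via λ = c/f).
Ratio = 5.008e-7 / 2.096e-12 = 2.39e5.

2.39e5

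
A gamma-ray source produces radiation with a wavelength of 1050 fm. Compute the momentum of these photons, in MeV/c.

(h = 6.62607015 × 10^-34 J·s, c = 2.99792458 × 10^8 m/s, 1 eV = 1.602176634 × 10^-19 J.)
In SI units: λ = 1050 fm = 1.05 × 10^-12 m.
Since p = h/λ for a photon, p = 6.311 × 10^-22 kg·m/s.
Converting to MeV/c: p = 1.181 MeV/c ≈ 1.18 MeV/c.

1.18 MeV/c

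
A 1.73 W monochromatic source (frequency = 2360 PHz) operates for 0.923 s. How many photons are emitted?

1.02e15 photons

Total energy: E_total = P·t = 1.73 × 0.923 = 1.597 J.
Per-photon energy: E = 1.564e-15 J.
N = E_total / E_photon = 1.02e15.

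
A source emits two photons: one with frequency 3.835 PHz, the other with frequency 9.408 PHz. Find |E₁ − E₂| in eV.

Using E = hf: E₁ = 2.5411e-18 J, E₂ = 6.2338e-18 J.
|ΔE| = |2.5411e-18 − 6.2338e-18| = 3.69e-18 J = 23.0 eV.

23.0 eV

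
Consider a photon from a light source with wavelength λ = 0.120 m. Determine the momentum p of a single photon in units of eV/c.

1.03·10^-5 eV/c

For a photon p = h/λ, so p = 5.522·10^-33 kg·m/s.
Converting to eV/c: p = 1.033·10^-5 eV/c ≈ 1.03·10^-5 eV/c.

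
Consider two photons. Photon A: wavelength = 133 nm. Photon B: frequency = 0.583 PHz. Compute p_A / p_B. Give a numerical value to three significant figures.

3.87

p_A = 4.982e-27 kg·m/s (from wavelength = 133 nm, via p = h/λ).
p_B = 1.289e-27 kg·m/s (from frequency = 0.583 PHz, via p = hf/c).
Ratio = 4.982e-27 / 1.289e-27 = 3.87.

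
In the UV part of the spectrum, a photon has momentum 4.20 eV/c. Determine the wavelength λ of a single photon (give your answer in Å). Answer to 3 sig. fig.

2950 Å

In SI units: p = 4.20 eV/c = 2.2446 × 10^-27 kg·m/s.
The photon relation is λ = h/p, giving λ = 2.952 × 10^-7 m.
Converting to Å: λ = 2952 Å ≈ 2950 Å.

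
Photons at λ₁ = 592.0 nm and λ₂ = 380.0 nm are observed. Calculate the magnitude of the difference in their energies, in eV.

1.17 eV

Using E = hc/λ: E₁ = 3.3555·10^-19 J, E₂ = 5.2275·10^-19 J.
|ΔE| = |3.3555·10^-19 − 5.2275·10^-19| = 1.87·10^-19 J = 1.17 eV.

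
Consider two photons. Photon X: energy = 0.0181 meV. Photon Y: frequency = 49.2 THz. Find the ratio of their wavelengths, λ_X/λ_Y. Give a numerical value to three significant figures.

λ_X = 0.06850 m (from energy = 0.0181 meV, via λ = hc/E).
λ_Y = 6.093 × 10^-6 m (from frequency = 49.2 THz, via λ = c/f).
Ratio = 0.06850 / 6.093 × 10^-6 = 1.12 × 10^4.

1.12 × 10^4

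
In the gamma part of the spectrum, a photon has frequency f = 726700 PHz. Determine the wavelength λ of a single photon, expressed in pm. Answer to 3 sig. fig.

0.413 pm

(c = 2.99792458 × 10^8 m/s.)
First convert: f = 726700 PHz = 7.267 × 10^20 Hz.
The photon relation is λ = c/f, giving λ = 4.125 × 10^-13 m.
Converting to pm: λ = 0.4125 pm ≈ 0.413 pm.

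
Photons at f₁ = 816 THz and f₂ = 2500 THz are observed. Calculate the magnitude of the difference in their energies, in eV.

Using E = hf: E₁ = 5.407e-19 J, E₂ = 1.657e-18 J.
|ΔE| = |5.407e-19 − 1.657e-18| = 1.12e-18 J = 6.96 eV.

6.96 eV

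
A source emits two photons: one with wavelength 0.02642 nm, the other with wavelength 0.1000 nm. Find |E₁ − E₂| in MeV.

0.0345 MeV

Using E = hc/λ: E₁ = 7.5187·10^-15 J, E₂ = 1.9864·10^-15 J.
|ΔE| = |7.5187·10^-15 − 1.9864·10^-15| = 5.53·10^-15 J = 0.0345 MeV.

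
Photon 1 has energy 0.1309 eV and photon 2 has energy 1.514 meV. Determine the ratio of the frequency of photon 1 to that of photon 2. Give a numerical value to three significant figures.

86.5

f_1 = 3.165e13 Hz (from energy = 0.1309 eV, via f = E/h).
f_2 = 3.661e11 Hz (from energy = 1.514 meV, via f = E/h).
Ratio = 3.165e13 / 3.661e11 = 86.5.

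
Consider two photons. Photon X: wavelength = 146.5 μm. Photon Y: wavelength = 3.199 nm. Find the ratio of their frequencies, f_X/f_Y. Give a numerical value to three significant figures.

2.18 × 10^-5

f_X = 2.046 × 10^12 Hz (from wavelength = 146.5 μm, via f = c/λ).
f_Y = 9.371 × 10^16 Hz (from wavelength = 3.199 nm, via f = c/λ).
Ratio = 2.046 × 10^12 / 9.371 × 10^16 = 2.18 × 10^-5.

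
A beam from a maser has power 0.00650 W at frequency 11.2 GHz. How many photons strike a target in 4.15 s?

Total energy: E_total = P·t = 0.00650 × 4.15 = 0.02698 J.
Per-photon energy: E = 7.421 × 10^-24 J.
N = E_total / E_photon = 3.63 × 10^21.

3.63 × 10^21 photons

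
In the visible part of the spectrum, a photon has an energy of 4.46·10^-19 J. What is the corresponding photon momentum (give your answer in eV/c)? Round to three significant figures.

Take c = 2.99792458·10^8 m/s, 1 eV = 1.602176634·10^-19 J.
Since p = E/c for a photon, p = 1.488·10^-27 kg·m/s.
Converting to eV/c: p = 2.784 eV/c ≈ 2.78 eV/c.

2.78 eV/c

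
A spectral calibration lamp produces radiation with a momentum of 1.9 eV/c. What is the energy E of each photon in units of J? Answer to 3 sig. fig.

Convert to SI: p = 1.9 eV/c = 1.0154·10^-27 kg·m/s.
The photon relation is E = pc, giving E = 3.044·10^-19 J.
So E ≈ 3.04·10^-19 J.

3.04·10^-19 J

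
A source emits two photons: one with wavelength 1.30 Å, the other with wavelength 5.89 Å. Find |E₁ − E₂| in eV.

Using E = hc/λ: E₁ = 1.528 × 10^-15 J, E₂ = 3.373 × 10^-16 J.
|ΔE| = |1.528 × 10^-15 − 3.373 × 10^-16| = 1.19 × 10^-15 J = 7430 eV.

7430 eV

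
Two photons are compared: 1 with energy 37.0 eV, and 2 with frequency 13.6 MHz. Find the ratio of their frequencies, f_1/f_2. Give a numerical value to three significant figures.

f_1 = 8.947·10^15 Hz (from energy = 37.0 eV, via f = E/h).
f_2 = 1.360·10^7 Hz (from frequency = 13.6 MHz, via f given directly).
Ratio = 8.947·10^15 / 1.360·10^7 = 6.58·10^8.

6.58·10^8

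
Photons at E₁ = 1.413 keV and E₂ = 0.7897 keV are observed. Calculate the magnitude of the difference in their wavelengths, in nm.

Using λ = hc/E: λ₁ = 8.7745e-10 m, λ₂ = 1.5700e-9 m.
|Δλ| = |8.7745e-10 − 1.5700e-9| = 6.93e-10 m = 0.693 nm.

0.693 nm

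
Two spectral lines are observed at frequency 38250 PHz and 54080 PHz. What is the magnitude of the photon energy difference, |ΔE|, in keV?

65.5 keV

Using E = hf: E₁ = 2.5345e-14 J, E₂ = 3.5834e-14 J.
|ΔE| = |2.5345e-14 − 3.5834e-14| = 1.05e-14 J = 65.5 keV.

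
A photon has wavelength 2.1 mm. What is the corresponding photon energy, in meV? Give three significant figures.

Convert to SI: λ = 2.1 mm = 0.0021 m.
The photon relation is E = hc/λ, giving E = 9.459 × 10^-23 J.
Converting to meV: E = 0.5904 meV ≈ 0.590 meV.

0.590 meV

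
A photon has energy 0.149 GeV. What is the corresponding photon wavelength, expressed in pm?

Take h = 6.62607015 × 10^-34 J·s, c = 2.99792458 × 10^8 m/s, 1 eV = 1.602176634 × 10^-19 J.
Convert to SI: E = 0.149 GeV = 2.3872 × 10^-11 J.
Since λ = hc/E for a photon, λ = 8.321 × 10^-15 m.
Converting to pm: λ = 0.008321 pm ≈ 8.32 × 10^-3 pm.

8.32 × 10^-3 pm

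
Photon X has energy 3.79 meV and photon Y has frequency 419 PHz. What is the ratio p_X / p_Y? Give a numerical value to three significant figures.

p_X = 2.025e-30 kg·m/s (from energy = 3.79 meV, via p = E/c).
p_Y = 9.261e-25 kg·m/s (from frequency = 419 PHz, via p = hf/c).
Ratio = 2.025e-30 / 9.261e-25 = 2.19e-6.

2.19e-6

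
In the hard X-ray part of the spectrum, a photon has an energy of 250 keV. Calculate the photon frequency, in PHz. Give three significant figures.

6.04 × 10^4 PHz

First convert: E = 250 keV = 4.0054 × 10^-14 J.
For a photon f = E/h, so f = 6.045 × 10^19 Hz.
Converting to PHz: f = 60450 PHz ≈ 6.04 × 10^4 PHz.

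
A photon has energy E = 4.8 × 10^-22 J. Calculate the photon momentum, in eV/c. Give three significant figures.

(c = 2.99792458 × 10^8 m/s, 1 eV = 1.602176634 × 10^-19 J.)
The photon relation is p = E/c, giving p = 1.601 × 10^-30 kg·m/s.
Converting to eV/c: p = 0.002996 eV/c ≈ 3.00 × 10^-3 eV/c.

3.00 × 10^-3 eV/c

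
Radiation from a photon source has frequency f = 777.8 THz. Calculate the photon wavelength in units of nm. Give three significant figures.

First convert: f = 777.8 THz = 7.778e14 Hz.
For a photon λ = c/f, so λ = 3.854e-7 m.
Converting to nm: λ = 385.4 nm ≈ 385 nm.

385 nm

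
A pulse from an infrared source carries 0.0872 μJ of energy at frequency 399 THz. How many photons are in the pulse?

Per-photon energy: E = 2.644 × 10^-19 J (from frequency = 399 THz).
N = E_total / E_photon = 8.72 × 10^-8 J / 2.644 × 10^-19 J = 3.30 × 10^11.

3.30 × 10^11 photons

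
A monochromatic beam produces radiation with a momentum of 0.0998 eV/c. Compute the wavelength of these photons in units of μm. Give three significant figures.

12.4 μm

(h = 6.62607015·10^-34 J·s, c = 2.99792458·10^8 m/s, 1 eV = 1.602176634·10^-19 J.)
First convert: p = 0.0998 eV/c = 5.3336·10^-29 kg·m/s.
Apply λ = h/p: λ = 1.242·10^-5 m.
Converting to μm: λ = 12.42 μm ≈ 12.4 μm.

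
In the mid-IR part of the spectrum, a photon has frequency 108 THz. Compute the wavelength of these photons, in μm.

Take c = 2.99792458e8 m/s.
In SI units: f = 108 THz = 1.08e14 Hz.
Apply λ = c/f: λ = 2.776e-6 m.
Converting to μm: λ = 2.776 μm ≈ 2.78 μm.

2.78 μm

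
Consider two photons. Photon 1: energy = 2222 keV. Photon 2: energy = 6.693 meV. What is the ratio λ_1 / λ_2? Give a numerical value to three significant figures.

λ_1 = 5.580e-13 m (from energy = 2222 keV, via λ = hc/E).
λ_2 = 1.852e-4 m (from energy = 6.693 meV, via λ = hc/E).
Ratio = 5.580e-13 / 1.852e-4 = 3.01e-9.

3.01e-9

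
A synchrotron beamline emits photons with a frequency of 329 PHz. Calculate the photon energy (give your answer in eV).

1360 eV

Convert to SI: f = 329 PHz = 3.29 × 10^17 Hz.
Apply E = hf: E = 2.180 × 10^-16 J.
Converting to eV: E = 1361 eV ≈ 1360 eV.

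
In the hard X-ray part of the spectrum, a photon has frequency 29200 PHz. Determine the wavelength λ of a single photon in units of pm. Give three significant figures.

(c = 2.99792458 × 10^8 m/s.)
Convert to SI: f = 29200 PHz = 2.92 × 10^19 Hz.
The photon relation is λ = c/f, giving λ = 1.027 × 10^-11 m.
Converting to pm: λ = 10.27 pm ≈ 10.3 pm.

10.3 pm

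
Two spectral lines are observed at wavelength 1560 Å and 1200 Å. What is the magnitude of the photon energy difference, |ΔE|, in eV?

2.38 eV

Using E = hc/λ: E₁ = 1.273 × 10^-18 J, E₂ = 1.655 × 10^-18 J.
|ΔE| = |1.273 × 10^-18 − 1.655 × 10^-18| = 3.82 × 10^-19 J = 2.38 eV.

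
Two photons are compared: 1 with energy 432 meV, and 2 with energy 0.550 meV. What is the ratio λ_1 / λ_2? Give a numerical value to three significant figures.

λ_1 = 2.870e-6 m (from energy = 432 meV, via λ = hc/E).
λ_2 = 0.002254 m (from energy = 0.550 meV, via λ = hc/E).
Ratio = 2.870e-6 / 0.002254 = 1.27e-3.

1.27e-3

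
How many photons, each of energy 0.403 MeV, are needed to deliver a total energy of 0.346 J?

Per-photon energy: E = 6.457 × 10^-14 J (from energy = 0.403 MeV).
N = E_total / E_photon = 0.346 J / 6.457 × 10^-14 J = 5.36 × 10^12.

5.36 × 10^12 photons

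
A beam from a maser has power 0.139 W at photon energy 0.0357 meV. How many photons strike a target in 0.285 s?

6.93 × 10^21 photons

Total energy: E_total = P·t = 0.139 × 0.285 = 0.03961 J.
Per-photon energy: E = 5.720 × 10^-24 J.
N = E_total / E_photon = 6.93 × 10^21.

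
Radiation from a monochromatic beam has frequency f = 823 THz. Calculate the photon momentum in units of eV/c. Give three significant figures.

3.40 eV/c

Take h = 6.62607015 × 10^-34 J·s, c = 2.99792458 × 10^8 m/s, 1 eV = 1.602176634 × 10^-19 J.
Convert to SI: f = 823 THz = 8.23 × 10^14 Hz.
The photon relation is p = hf/c, giving p = 1.819 × 10^-27 kg·m/s.
Converting to eV/c: p = 3.404 eV/c ≈ 3.40 eV/c.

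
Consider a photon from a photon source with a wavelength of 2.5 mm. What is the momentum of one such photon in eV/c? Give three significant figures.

Use h = 6.62607015e-34 J·s, c = 2.99792458e8 m/s, 1 eV = 1.602176634e-19 J.
Convert to SI: λ = 2.5 mm = 0.0025 m.
Since p = h/λ for a photon, p = 2.650e-31 kg·m/s.
Converting to eV/c: p = 4.959e-4 eV/c ≈ 4.96e-4 eV/c.

4.96e-4 eV/c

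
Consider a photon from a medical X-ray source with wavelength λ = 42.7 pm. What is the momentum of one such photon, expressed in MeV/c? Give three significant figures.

0.0290 MeV/c

(h = 6.62607015e-34 J·s, c = 2.99792458e8 m/s, 1 eV = 1.602176634e-19 J.)
In SI units: λ = 42.7 pm = 4.27e-11 m.
Since p = h/λ for a photon, p = 1.552e-23 kg·m/s.
Converting to MeV/c: p = 0.02904 MeV/c ≈ 0.0290 MeV/c.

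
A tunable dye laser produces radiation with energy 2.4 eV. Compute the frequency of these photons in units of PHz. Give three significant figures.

Use h = 6.62607015e-34 J·s, 1 eV = 1.602176634e-19 J.
First convert: E = 2.4 eV = 3.8452e-19 J.
The photon relation is f = E/h, giving f = 5.803e14 Hz.
Converting to PHz: f = 0.5803 PHz ≈ 0.580 PHz.

0.580 PHz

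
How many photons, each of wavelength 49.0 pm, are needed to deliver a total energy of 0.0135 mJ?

3.33 × 10^9 photons

Per-photon energy: E = 4.054 × 10^-15 J (from wavelength = 49.0 pm).
N = E_total / E_photon = 1.35 × 10^-5 J / 4.054 × 10^-15 J = 3.33 × 10^9.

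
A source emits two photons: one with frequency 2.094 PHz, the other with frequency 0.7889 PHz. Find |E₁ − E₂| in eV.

5.40 eV

Using E = hf: E₁ = 1.3875e-18 J, E₂ = 5.2273e-19 J.
|ΔE| = |1.3875e-18 − 5.2273e-19| = 8.65e-19 J = 5.40 eV.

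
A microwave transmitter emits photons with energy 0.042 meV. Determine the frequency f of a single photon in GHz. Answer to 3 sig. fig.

Use h = 6.62607015·10^-34 J·s, 1 eV = 1.602176634·10^-19 J.
Convert to SI: E = 0.042 meV = 6.7291·10^-24 J.
For a photon f = E/h, so f = 1.016·10^10 Hz.
Converting to GHz: f = 10.16 GHz ≈ 10.2 GHz.

10.2 GHz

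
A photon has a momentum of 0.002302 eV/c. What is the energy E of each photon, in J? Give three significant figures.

3.69e-22 J

(c = 2.99792458e8 m/s, 1 eV = 1.602176634e-19 J.)
Convert to SI: p = 0.002302 eV/c = 1.2303e-30 kg·m/s.
The photon relation is E = pc, giving E = 3.688e-22 J.
So E ≈ 3.69e-22 J.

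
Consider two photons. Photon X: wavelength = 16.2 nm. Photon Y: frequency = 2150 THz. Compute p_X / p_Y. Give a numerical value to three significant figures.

p_X = 4.090 × 10^-26 kg·m/s (from wavelength = 16.2 nm, via p = h/λ).
p_Y = 4.752 × 10^-27 kg·m/s (from frequency = 2150 THz, via p = hf/c).
Ratio = 4.090 × 10^-26 / 4.752 × 10^-27 = 8.61.

8.61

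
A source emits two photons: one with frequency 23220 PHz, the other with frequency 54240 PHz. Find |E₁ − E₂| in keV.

Using E = hf: E₁ = 1.5386e-14 J, E₂ = 3.5940e-14 J.
|ΔE| = |1.5386e-14 − 3.5940e-14| = 2.06e-14 J = 128 keV.

128 keV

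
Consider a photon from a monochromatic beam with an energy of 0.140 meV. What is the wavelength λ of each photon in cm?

0.886 cm

Use h = 6.62607015 × 10^-34 J·s, c = 2.99792458 × 10^8 m/s, 1 eV = 1.602176634 × 10^-19 J.
In SI units: E = 0.140 meV = 2.2430 × 10^-23 J.
Apply λ = hc/E: λ = 0.008856 m.
Converting to cm: λ = 0.8856 cm ≈ 0.886 cm.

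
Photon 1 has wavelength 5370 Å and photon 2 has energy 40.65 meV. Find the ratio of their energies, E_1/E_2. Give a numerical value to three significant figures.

E_1 = 3.699 × 10^-19 J (from wavelength = 5370 Å, via E = hc/λ).
E_2 = 6.513 × 10^-21 J (from energy = 40.65 meV, via E given directly).
Ratio = 3.699 × 10^-19 / 6.513 × 10^-21 = 56.8.

56.8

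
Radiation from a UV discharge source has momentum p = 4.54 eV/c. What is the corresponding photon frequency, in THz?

1100 THz

Convert to SI: p = 4.54 eV/c = 2.4263e-27 kg·m/s.
The photon relation is f = pc/h, giving f = 1.098e15 Hz.
Converting to THz: f = 1098 THz ≈ 1100 THz.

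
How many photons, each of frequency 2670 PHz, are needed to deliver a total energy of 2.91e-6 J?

Per-photon energy: E = 1.769e-15 J (from frequency = 2670 PHz).
N = E_total / E_photon = 2.91e-6 J / 1.769e-15 J = 1.64e9.

1.64e9 photons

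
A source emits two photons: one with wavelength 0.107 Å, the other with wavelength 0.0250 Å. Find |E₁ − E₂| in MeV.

0.380 MeV

Using E = hc/λ: E₁ = 1.856 × 10^-14 J, E₂ = 7.946 × 10^-14 J.
|ΔE| = |1.856 × 10^-14 − 7.946 × 10^-14| = 6.09 × 10^-14 J = 0.380 MeV.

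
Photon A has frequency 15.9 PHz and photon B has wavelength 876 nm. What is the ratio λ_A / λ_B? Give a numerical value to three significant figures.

λ_A = 1.885 × 10^-8 m (from frequency = 15.9 PHz, via λ = c/f).
λ_B = 8.760 × 10^-7 m (from wavelength = 876 nm, via λ given directly).
Ratio = 1.885 × 10^-8 / 8.760 × 10^-7 = 0.0215.

0.0215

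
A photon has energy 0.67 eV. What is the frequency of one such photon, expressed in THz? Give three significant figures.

162 THz

Use h = 6.62607015·10^-34 J·s, 1 eV = 1.602176634·10^-19 J.
In SI units: E = 0.67 eV = 1.0735·10^-19 J.
Apply f = E/h: f = 1.620·10^14 Hz.
Converting to THz: f = 162.0 THz ≈ 162 THz.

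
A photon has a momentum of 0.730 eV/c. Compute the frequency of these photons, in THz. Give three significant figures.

177 THz

First convert: p = 0.730 eV/c = 3.9013·10^-28 kg·m/s.
Since f = pc/h for a photon, f = 1.765·10^14 Hz.
Converting to THz: f = 176.5 THz ≈ 177 THz.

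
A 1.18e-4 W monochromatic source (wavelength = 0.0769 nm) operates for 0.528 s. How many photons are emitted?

Total energy: E_total = P·t = 1.18e-4 × 0.528 = 6.230e-5 J.
Per-photon energy: E = 2.583e-15 J.
N = E_total / E_photon = 2.41e10.

2.41e10 photons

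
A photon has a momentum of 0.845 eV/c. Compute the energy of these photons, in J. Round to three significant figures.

In SI units: p = 0.845 eV/c = 4.5159 × 10^-28 kg·m/s.
Since E = pc for a photon, E = 1.354 × 10^-19 J.
So E ≈ 1.35 × 10^-19 J.

1.35 × 10^-19 J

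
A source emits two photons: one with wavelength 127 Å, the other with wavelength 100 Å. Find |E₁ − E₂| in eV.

26.4 eV

Using E = hc/λ: E₁ = 1.564 × 10^-17 J, E₂ = 1.986 × 10^-17 J.
|ΔE| = |1.564 × 10^-17 − 1.986 × 10^-17| = 4.22 × 10^-18 J = 26.4 eV.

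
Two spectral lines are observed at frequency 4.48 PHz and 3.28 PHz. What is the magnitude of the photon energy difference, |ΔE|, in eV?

Using E = hf: E₁ = 2.968e-18 J, E₂ = 2.173e-18 J.
|ΔE| = |2.968e-18 − 2.173e-18| = 7.95e-19 J = 4.96 eV.

4.96 eV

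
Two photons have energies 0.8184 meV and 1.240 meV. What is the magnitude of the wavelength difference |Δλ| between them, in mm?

Using λ = hc/E: λ₁ = 0.0015150 m, λ₂ = 9.9987·10^-4 m.
|Δλ| = |0.0015150 − 9.9987·10^-4| = 5.15·10^-4 m = 0.515 mm.

0.515 mm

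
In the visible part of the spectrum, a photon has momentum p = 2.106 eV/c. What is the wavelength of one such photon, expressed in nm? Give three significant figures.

589 nm

Use h = 6.62607015 × 10^-34 J·s, c = 2.99792458 × 10^8 m/s, 1 eV = 1.602176634 × 10^-19 J.
In SI units: p = 2.106 eV/c = 1.1255 × 10^-27 kg·m/s.
The photon relation is λ = h/p, giving λ = 5.887 × 10^-7 m.
Converting to nm: λ = 588.7 nm ≈ 589 nm.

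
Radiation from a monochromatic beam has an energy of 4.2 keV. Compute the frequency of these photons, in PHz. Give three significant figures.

1020 PHz

In SI units: E = 4.2 keV = 6.7291e-16 J.
Since f = E/h for a photon, f = 1.016e18 Hz.
Converting to PHz: f = 1016 PHz ≈ 1020 PHz.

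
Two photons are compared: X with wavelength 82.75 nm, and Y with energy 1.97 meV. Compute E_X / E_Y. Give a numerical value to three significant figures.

7610

E_X = 2.401e-18 J (from wavelength = 82.75 nm, via E = hc/λ).
E_Y = 3.156e-22 J (from energy = 1.97 meV, via E given directly).
Ratio = 2.401e-18 / 3.156e-22 = 7610.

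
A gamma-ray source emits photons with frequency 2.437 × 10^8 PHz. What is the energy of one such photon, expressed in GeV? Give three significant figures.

1.01 GeV

(h = 6.62607015 × 10^-34 J·s, 1 eV = 1.602176634 × 10^-19 J.)
In SI units: f = 2.437 × 10^8 PHz = 2.437 × 10^23 Hz.
Apply E = hf: E = 1.615 × 10^-10 J.
Converting to GeV: E = 1.008 GeV ≈ 1.01 GeV.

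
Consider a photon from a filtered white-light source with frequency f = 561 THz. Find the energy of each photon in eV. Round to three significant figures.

2.32 eV

Convert to SI: f = 561 THz = 5.61 × 10^14 Hz.
Since E = hf for a photon, E = 3.717 × 10^-19 J.
Converting to eV: E = 2.320 eV ≈ 2.32 eV.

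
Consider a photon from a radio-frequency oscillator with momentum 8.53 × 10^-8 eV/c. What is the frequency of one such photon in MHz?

20.6 MHz

First convert: p = 8.53 × 10^-8 eV/c = 4.5587 × 10^-35 kg·m/s.
Apply f = pc/h: f = 2.063 × 10^7 Hz.
Converting to MHz: f = 20.63 MHz ≈ 20.6 MHz.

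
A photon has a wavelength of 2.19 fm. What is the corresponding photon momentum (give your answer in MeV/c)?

In SI units: λ = 2.19 fm = 2.19e-15 m.
The photon relation is p = h/λ, giving p = 3.026e-19 kg·m/s.
Converting to MeV/c: p = 566.1 MeV/c ≈ 566 MeV/c.

566 MeV/c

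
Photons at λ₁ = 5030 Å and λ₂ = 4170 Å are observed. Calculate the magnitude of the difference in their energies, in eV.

0.508 eV

Using E = hc/λ: E₁ = 3.949e-19 J, E₂ = 4.764e-19 J.
|ΔE| = |3.949e-19 − 4.764e-19| = 8.14e-20 J = 0.508 eV.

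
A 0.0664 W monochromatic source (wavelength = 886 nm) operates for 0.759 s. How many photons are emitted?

2.25 × 10^17 photons

Total energy: E_total = P·t = 0.0664 × 0.759 = 0.05040 J.
Per-photon energy: E = 2.242 × 10^-19 J.
N = E_total / E_photon = 2.25 × 10^17.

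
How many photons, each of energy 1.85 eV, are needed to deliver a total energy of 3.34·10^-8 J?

1.13·10^11 photons

Per-photon energy: E = 2.964·10^-19 J (from energy = 1.85 eV).
N = E_total / E_photon = 3.34·10^-8 J / 2.964·10^-19 J = 1.13·10^11.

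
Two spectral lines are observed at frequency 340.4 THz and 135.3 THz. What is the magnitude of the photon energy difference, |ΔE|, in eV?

0.848 eV

Using E = hf: E₁ = 2.2555 × 10^-19 J, E₂ = 8.9651 × 10^-20 J.
|ΔE| = |2.2555 × 10^-19 − 8.9651 × 10^-20| = 1.36 × 10^-19 J = 0.848 eV.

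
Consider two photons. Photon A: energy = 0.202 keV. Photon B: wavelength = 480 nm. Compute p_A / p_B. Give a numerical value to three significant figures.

p_A = 1.080e-25 kg·m/s (from energy = 0.202 keV, via p = E/c).
p_B = 1.380e-27 kg·m/s (from wavelength = 480 nm, via p = h/λ).
Ratio = 1.080e-25 / 1.380e-27 = 78.2.

78.2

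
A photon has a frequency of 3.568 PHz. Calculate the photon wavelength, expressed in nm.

In SI units: f = 3.568 PHz = 3.568·10^15 Hz.
For a photon λ = c/f, so λ = 8.402·10^-8 m.
Converting to nm: λ = 84.02 nm ≈ 84.0 nm.

84.0 nm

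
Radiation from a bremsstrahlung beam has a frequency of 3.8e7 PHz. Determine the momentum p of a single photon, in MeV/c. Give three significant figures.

157 MeV/c

Convert to SI: f = 3.8e7 PHz = 3.8e22 Hz.
The photon relation is p = hf/c, giving p = 8.399e-20 kg·m/s.
Converting to MeV/c: p = 157.2 MeV/c ≈ 157 MeV/c.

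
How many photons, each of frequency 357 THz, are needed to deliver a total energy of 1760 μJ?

7.44 × 10^15 photons

Per-photon energy: E = 2.366 × 10^-19 J (from frequency = 357 THz).
N = E_total / E_photon = 0.00176 J / 2.366 × 10^-19 J = 7.44 × 10^15.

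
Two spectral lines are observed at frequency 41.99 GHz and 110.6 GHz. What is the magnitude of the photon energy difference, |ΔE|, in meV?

0.284 meV

Using E = hf: E₁ = 2.7823e-23 J, E₂ = 7.3284e-23 J.
|ΔE| = |2.7823e-23 − 7.3284e-23| = 4.55e-23 J = 0.284 meV.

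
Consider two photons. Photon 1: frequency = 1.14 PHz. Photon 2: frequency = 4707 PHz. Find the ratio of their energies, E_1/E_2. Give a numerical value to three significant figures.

2.42 × 10^-4

E_1 = 7.554 × 10^-19 J (from frequency = 1.14 PHz, via E = hf).
E_2 = 3.119 × 10^-15 J (from frequency = 4707 PHz, via E = hf).
Ratio = 7.554 × 10^-19 / 3.119 × 10^-15 = 2.42 × 10^-4.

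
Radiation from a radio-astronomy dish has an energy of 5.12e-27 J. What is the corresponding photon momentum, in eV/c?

3.20e-8 eV/c

Take c = 2.99792458e8 m/s, 1 eV = 1.602176634e-19 J.
Apply p = E/c: p = 1.708e-35 kg·m/s.
Converting to eV/c: p = 3.196e-8 eV/c ≈ 3.20e-8 eV/c.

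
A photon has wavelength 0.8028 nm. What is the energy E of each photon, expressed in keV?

Convert to SI: λ = 0.8028 nm = 8.028 × 10^-10 m.
For a photon E = hc/λ, so E = 2.474 × 10^-16 J.
Converting to keV: E = 1.544 keV ≈ 1.54 keV.

1.54 keV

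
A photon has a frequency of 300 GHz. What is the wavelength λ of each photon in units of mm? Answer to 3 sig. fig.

Take c = 2.99792458 × 10^8 m/s.
In SI units: f = 300 GHz = 3.0 × 10^11 Hz.
The photon relation is λ = c/f, giving λ = 9.993 × 10^-4 m.
Converting to mm: λ = 0.9993 mm ≈ 0.999 mm.

0.999 mm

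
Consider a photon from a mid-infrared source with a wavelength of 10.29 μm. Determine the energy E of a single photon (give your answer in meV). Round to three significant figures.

(h = 6.62607015e-34 J·s, c = 2.99792458e8 m/s, 1 eV = 1.602176634e-19 J.)
First convert: λ = 10.29 μm = 1.029e-5 m.
For a photon E = hc/λ, so E = 1.930e-20 J.
Converting to meV: E = 120.5 meV ≈ 120 meV.

120 meV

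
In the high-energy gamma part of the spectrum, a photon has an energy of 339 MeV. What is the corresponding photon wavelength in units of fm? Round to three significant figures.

Take h = 6.62607015 × 10^-34 J·s, c = 2.99792458 × 10^8 m/s, 1 eV = 1.602176634 × 10^-19 J.
In SI units: E = 339 MeV = 5.4314 × 10^-11 J.
Since λ = hc/E for a photon, λ = 3.657 × 10^-15 m.
Converting to fm: λ = 3.657 fm ≈ 3.66 fm.

3.66 fm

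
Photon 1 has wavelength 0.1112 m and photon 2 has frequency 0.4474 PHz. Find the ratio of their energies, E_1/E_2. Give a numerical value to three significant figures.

6.03e-6

E_1 = 1.786e-24 J (from wavelength = 0.1112 m, via E = hc/λ).
E_2 = 2.965e-19 J (from frequency = 0.4474 PHz, via E = hf).
Ratio = 1.786e-24 / 2.965e-19 = 6.03e-6.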